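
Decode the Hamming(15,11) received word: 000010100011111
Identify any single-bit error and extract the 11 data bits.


Syndrome = 9: error at position 9

Data: 01011011111 (corrected bit 9)


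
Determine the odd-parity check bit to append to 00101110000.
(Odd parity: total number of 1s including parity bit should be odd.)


Number of 1s in data: 4
Parity bit: 1

1


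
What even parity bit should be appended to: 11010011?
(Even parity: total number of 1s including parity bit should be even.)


Number of 1s in data: 5
Parity bit: 1

1


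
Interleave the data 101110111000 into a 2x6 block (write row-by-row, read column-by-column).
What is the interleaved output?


Matrix:
  101110
  111000
Read columns: 110111101000

110111101000


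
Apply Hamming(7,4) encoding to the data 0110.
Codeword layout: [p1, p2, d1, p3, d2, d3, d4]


Parity bits: p1=1, p2=1, p3=0

1100110


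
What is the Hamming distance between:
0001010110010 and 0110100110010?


XOR: 0111110000000
Count of 1s: 5

5


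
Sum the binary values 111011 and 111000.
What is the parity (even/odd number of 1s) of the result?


111011 = 59
111000 = 56
Sum = 115 = 1110011
1s count = 5

odd parity (5 ones in 1110011)


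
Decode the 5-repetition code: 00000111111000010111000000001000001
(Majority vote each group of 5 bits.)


Groups: 00000, 11111, 10000, 10111, 00000, 00010, 00001
Majority votes: 0101000

0101000


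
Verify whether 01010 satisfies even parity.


Number of 1s: 2

Yes, parity is correct (2 ones)


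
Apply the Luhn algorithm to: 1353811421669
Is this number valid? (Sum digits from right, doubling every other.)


Luhn sum = 59
59 mod 10 = 9

Invalid (Luhn sum mod 10 = 9)


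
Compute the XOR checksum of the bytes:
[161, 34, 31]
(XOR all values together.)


XOR chain: 161 ^ 34 ^ 31 = 156

156


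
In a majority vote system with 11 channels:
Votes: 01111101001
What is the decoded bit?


Ones: 7 out of 11
Threshold: 6

1 (7/11 voted 1)


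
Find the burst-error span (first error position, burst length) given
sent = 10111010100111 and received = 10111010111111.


XOR: 00000000011000

Burst at position 9, length 2


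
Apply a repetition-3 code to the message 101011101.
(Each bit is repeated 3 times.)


Each bit -> 3 copies

111000111000111111111000111


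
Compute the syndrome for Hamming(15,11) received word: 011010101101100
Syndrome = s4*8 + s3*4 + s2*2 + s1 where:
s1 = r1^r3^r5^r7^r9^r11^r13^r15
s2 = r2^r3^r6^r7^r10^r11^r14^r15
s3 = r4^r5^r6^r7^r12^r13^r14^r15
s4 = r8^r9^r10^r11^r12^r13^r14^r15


s1=1, s2=0, s3=0, s4=0

Syndrome = 1 (error at position 1)


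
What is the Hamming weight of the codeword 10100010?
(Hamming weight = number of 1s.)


Counting 1s in 10100010

3


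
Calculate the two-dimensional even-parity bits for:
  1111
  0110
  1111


Row parities: 000
Column parities: 0110

Row P: 000, Col P: 0110, Corner: 0


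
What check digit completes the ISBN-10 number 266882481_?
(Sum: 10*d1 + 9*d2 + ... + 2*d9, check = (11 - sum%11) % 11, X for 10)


Weighted sum: 278
278 mod 11 = 3

Check digit: 8


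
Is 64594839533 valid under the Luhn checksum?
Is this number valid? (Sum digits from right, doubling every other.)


Luhn sum = 65
65 mod 10 = 5

Invalid (Luhn sum mod 10 = 5)


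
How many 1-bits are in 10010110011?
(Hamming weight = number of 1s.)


Counting 1s in 10010110011

6


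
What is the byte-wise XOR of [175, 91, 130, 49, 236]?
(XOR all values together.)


XOR chain: 175 ^ 91 ^ 130 ^ 49 ^ 236 = 171

171


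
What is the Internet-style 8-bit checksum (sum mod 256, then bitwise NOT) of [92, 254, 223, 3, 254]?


Sum = 826 mod 256 = 58
Complement = 197

197


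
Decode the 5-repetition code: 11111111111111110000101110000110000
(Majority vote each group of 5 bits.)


Groups: 11111, 11111, 11111, 10000, 10111, 00001, 10000
Majority votes: 1110100

1110100


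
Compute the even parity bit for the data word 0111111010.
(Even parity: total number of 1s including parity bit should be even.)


Number of 1s in data: 7
Parity bit: 1

1


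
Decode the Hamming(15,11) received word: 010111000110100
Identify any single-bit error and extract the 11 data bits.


Syndrome = 9: error at position 9

Data: 01101110100 (corrected bit 9)


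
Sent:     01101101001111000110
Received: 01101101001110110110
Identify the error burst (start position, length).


XOR: 00000000000001110000

Burst at position 13, length 3


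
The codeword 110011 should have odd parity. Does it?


Number of 1s: 4

No, parity error (4 ones)


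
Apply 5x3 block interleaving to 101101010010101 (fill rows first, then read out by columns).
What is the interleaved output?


Matrix:
  101
  101
  010
  010
  101
Read columns: 110010011011001

110010011011001


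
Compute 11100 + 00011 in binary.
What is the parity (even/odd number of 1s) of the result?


11100 = 28
00011 = 3
Sum = 31 = 11111
1s count = 5

odd parity (5 ones in 11111)


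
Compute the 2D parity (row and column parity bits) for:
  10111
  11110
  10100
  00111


Row parities: 0001
Column parities: 11010

Row P: 0001, Col P: 11010, Corner: 1


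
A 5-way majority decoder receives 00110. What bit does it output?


Ones: 2 out of 5
Threshold: 3

0 (2/5 voted 1)


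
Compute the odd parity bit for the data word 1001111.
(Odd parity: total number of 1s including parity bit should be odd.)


Number of 1s in data: 5
Parity bit: 0

0


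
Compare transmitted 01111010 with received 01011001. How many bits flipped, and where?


XOR: 00100011

3 error(s) at position(s): 2, 6, 7


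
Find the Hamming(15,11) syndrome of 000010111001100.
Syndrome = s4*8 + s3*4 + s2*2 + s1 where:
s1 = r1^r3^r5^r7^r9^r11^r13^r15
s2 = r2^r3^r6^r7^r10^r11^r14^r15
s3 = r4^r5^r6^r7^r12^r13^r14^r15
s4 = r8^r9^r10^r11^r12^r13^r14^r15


s1=0, s2=1, s3=0, s4=0

Syndrome = 2 (error at position 2)


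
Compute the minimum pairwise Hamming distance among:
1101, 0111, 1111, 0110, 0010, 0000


Comparing all pairs, minimum distance: 1
Can detect 0 errors, correct 0 errors

1


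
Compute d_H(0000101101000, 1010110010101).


XOR: 1010011111101
Count of 1s: 9

9


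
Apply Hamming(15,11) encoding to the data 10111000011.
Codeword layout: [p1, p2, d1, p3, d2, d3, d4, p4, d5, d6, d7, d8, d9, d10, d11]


Parity bits: p1=0, p2=1, p3=0, p4=1

011001111000011


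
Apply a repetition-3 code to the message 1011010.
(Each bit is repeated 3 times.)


Each bit -> 3 copies

111000111111000111000


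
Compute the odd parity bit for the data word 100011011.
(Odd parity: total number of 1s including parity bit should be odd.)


Number of 1s in data: 5
Parity bit: 0

0


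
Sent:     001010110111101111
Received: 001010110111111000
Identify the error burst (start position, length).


XOR: 000000000000010111

Burst at position 13, length 5


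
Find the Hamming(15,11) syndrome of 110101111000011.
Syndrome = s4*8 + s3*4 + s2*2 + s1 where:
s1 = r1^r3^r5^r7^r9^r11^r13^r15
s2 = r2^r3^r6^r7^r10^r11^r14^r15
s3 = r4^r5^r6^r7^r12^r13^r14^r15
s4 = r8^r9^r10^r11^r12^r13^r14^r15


s1=0, s2=1, s3=1, s4=0

Syndrome = 6 (error at position 6)


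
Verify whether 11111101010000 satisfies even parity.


Number of 1s: 8

Yes, parity is correct (8 ones)


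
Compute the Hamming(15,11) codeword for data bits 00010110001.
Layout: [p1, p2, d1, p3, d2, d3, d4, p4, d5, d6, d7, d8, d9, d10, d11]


Parity bits: p1=1, p2=0, p3=0, p4=1

100000110110001


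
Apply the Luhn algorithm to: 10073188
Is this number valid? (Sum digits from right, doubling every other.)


Luhn sum = 31
31 mod 10 = 1

Invalid (Luhn sum mod 10 = 1)


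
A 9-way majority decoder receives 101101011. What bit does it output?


Ones: 6 out of 9
Threshold: 5

1 (6/9 voted 1)


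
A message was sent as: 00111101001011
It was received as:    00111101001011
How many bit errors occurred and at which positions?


XOR: 00000000000000

0 errors (received matches sent)


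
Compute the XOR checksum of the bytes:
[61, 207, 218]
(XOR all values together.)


XOR chain: 61 ^ 207 ^ 218 = 40

40


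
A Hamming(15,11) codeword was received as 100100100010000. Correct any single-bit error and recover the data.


Syndrome = 9: error at position 9

Data: 00011010000 (corrected bit 9)


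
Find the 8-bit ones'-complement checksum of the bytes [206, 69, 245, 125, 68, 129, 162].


Sum = 1004 mod 256 = 236
Complement = 19

19


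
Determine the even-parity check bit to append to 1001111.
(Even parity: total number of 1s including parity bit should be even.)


Number of 1s in data: 5
Parity bit: 1

1


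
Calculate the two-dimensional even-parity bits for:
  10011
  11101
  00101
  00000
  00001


Row parities: 10001
Column parities: 01010

Row P: 10001, Col P: 01010, Corner: 0


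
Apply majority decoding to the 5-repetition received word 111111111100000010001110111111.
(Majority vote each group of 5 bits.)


Groups: 11111, 11111, 00000, 01000, 11101, 11111
Majority votes: 110011

110011


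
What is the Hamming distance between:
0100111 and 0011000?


XOR: 0111111
Count of 1s: 6

6


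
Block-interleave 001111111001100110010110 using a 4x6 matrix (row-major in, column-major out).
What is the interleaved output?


Matrix:
  001111
  111001
  100110
  010110
Read columns: 011001011100101110111100

011001011100101110111100


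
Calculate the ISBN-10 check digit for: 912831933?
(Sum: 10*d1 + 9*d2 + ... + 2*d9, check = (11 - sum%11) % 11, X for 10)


Weighted sum: 245
245 mod 11 = 3

Check digit: 8


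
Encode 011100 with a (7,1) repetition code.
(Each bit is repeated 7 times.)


Each bit -> 7 copies

000000011111111111111111111100000000000000


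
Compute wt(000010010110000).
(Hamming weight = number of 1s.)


Counting 1s in 000010010110000

4


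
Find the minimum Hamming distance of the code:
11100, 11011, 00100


Comparing all pairs, minimum distance: 2
Can detect 1 errors, correct 0 errors

2


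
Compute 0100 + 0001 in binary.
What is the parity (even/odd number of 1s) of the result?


0100 = 4
0001 = 1
Sum = 5 = 101
1s count = 2

even parity (2 ones in 101)


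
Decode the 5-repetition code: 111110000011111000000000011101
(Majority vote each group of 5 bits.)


Groups: 11111, 00000, 11111, 00000, 00000, 11101
Majority votes: 101001

101001


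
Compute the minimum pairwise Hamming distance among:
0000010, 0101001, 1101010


Comparing all pairs, minimum distance: 3
Can detect 2 errors, correct 1 errors

3


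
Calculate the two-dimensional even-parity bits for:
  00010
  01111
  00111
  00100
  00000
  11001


Row parities: 101101
Column parities: 10111

Row P: 101101, Col P: 10111, Corner: 0


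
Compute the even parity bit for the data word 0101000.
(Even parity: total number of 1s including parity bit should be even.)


Number of 1s in data: 2
Parity bit: 0

0


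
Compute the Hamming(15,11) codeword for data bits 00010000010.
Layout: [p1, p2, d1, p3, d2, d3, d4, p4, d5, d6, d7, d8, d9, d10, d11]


Parity bits: p1=1, p2=0, p3=0, p4=1

100000110000010


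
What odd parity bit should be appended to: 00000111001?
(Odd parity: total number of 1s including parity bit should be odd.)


Number of 1s in data: 4
Parity bit: 1

1


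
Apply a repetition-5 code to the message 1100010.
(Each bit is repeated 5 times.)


Each bit -> 5 copies

11111111110000000000000001111100000


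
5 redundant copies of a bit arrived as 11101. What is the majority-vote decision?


Ones: 4 out of 5
Threshold: 3

1 (4/5 voted 1)


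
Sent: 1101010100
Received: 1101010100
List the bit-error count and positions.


XOR: 0000000000

0 errors (received matches sent)


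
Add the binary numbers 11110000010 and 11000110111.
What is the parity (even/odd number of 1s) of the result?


11110000010 = 1922
11000110111 = 1591
Sum = 3513 = 110110111001
1s count = 8

even parity (8 ones in 110110111001)


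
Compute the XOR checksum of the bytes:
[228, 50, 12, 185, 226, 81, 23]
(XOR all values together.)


XOR chain: 228 ^ 50 ^ 12 ^ 185 ^ 226 ^ 81 ^ 23 = 199

199


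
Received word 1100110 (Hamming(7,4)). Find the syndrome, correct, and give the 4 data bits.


Syndrome = 0: no error detected

Data: 0110 (no errors)


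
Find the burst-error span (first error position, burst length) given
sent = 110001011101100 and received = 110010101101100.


XOR: 000011110000000

Burst at position 4, length 4


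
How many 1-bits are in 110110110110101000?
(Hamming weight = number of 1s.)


Counting 1s in 110110110110101000

10


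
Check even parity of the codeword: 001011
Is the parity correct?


Number of 1s: 3

No, parity error (3 ones)


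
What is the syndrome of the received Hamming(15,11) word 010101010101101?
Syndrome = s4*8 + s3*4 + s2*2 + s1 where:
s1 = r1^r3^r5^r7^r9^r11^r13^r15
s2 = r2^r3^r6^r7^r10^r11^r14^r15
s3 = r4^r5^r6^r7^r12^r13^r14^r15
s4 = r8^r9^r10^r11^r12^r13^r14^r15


s1=0, s2=0, s3=1, s4=1

Syndrome = 12 (error at position 12)


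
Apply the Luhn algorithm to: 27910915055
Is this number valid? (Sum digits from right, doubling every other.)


Luhn sum = 35
35 mod 10 = 5

Invalid (Luhn sum mod 10 = 5)


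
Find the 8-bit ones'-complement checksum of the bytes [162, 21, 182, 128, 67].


Sum = 560 mod 256 = 48
Complement = 207

207


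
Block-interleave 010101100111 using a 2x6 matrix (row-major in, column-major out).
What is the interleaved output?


Matrix:
  010101
  100111
Read columns: 011000110111

011000110111


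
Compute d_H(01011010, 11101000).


XOR: 10110010
Count of 1s: 4

4


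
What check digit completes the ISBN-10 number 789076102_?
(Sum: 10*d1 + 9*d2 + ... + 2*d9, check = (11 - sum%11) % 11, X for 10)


Weighted sum: 294
294 mod 11 = 8

Check digit: 3


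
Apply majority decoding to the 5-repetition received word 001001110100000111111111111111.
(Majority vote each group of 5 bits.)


Groups: 00100, 11101, 00000, 11111, 11111, 11111
Majority votes: 010111

010111


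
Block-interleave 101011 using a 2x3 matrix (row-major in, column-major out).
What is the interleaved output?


Matrix:
  101
  011
Read columns: 100111

100111


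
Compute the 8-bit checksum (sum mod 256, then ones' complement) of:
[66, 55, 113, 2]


Sum = 236 mod 256 = 236
Complement = 19

19


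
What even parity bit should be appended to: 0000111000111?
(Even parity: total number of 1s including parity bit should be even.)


Number of 1s in data: 6
Parity bit: 0

0


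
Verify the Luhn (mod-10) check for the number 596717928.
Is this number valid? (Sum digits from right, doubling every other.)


Luhn sum = 52
52 mod 10 = 2

Invalid (Luhn sum mod 10 = 2)


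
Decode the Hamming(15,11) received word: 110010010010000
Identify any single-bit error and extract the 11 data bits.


Syndrome = 5: error at position 5

Data: 00000010000 (corrected bit 5)


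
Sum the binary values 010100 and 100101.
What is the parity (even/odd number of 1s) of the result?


010100 = 20
100101 = 37
Sum = 57 = 111001
1s count = 4

even parity (4 ones in 111001)


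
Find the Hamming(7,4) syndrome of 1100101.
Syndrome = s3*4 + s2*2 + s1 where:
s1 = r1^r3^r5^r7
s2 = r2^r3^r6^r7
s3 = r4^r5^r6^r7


s1=1, s2=0, s3=0

Syndrome = 1 (error at position 1)


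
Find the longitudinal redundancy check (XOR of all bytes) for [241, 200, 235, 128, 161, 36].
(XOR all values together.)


XOR chain: 241 ^ 200 ^ 235 ^ 128 ^ 161 ^ 36 = 215

215


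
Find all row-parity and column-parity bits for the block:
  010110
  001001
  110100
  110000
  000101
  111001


Row parities: 101000
Column parities: 100111

Row P: 101000, Col P: 100111, Corner: 0


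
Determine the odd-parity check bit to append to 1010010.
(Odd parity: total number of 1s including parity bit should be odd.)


Number of 1s in data: 3
Parity bit: 0

0


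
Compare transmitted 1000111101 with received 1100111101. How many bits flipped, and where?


XOR: 0100000000

1 error(s) at position(s): 1


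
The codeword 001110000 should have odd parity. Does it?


Number of 1s: 3

Yes, parity is correct (3 ones)


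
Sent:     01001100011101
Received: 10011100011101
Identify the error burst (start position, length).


XOR: 11010000000000

Burst at position 0, length 4


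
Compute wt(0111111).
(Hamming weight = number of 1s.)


Counting 1s in 0111111

6


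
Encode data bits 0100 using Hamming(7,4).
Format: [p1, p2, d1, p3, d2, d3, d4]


Parity bits: p1=1, p2=0, p3=1

1001100


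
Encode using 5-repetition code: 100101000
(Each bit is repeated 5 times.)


Each bit -> 5 copies

111110000000000111110000011111000000000000000


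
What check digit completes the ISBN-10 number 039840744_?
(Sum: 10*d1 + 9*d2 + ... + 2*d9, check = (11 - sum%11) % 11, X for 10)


Weighted sum: 227
227 mod 11 = 7

Check digit: 4


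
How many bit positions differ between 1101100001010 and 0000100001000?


XOR: 1101000000010
Count of 1s: 4

4


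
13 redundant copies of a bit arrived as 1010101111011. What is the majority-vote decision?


Ones: 9 out of 13
Threshold: 7

1 (9/13 voted 1)


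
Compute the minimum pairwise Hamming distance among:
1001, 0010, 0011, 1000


Comparing all pairs, minimum distance: 1
Can detect 0 errors, correct 0 errors

1


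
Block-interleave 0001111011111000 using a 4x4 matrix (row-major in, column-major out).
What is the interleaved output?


Matrix:
  0001
  1110
  1111
  1000
Read columns: 0111011001101010

0111011001101010


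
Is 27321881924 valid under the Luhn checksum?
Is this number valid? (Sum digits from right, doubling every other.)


Luhn sum = 49
49 mod 10 = 9

Invalid (Luhn sum mod 10 = 9)


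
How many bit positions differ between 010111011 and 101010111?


XOR: 111101100
Count of 1s: 6

6


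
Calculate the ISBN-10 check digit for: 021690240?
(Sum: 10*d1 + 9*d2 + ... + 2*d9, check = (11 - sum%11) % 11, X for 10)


Weighted sum: 142
142 mod 11 = 10

Check digit: 1


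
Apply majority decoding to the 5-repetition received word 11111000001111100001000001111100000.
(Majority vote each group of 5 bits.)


Groups: 11111, 00000, 11111, 00001, 00000, 11111, 00000
Majority votes: 1010010

1010010


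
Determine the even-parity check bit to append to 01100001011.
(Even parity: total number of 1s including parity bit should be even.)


Number of 1s in data: 5
Parity bit: 1

1


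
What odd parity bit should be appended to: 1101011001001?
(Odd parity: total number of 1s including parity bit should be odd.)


Number of 1s in data: 7
Parity bit: 0

0


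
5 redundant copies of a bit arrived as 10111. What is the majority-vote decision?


Ones: 4 out of 5
Threshold: 3

1 (4/5 voted 1)


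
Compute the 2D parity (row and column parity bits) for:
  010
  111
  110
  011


Row parities: 1100
Column parities: 000

Row P: 1100, Col P: 000, Corner: 0


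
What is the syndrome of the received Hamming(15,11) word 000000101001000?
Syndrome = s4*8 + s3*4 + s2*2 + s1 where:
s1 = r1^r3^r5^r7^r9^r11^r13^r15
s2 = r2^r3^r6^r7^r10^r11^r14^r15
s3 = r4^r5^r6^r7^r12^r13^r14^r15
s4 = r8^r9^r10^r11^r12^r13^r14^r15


s1=0, s2=1, s3=0, s4=0

Syndrome = 2 (error at position 2)


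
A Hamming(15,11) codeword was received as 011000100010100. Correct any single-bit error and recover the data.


Syndrome = 0: no error detected

Data: 10010010100 (no errors)


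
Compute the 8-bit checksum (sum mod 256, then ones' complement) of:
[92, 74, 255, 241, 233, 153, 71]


Sum = 1119 mod 256 = 95
Complement = 160

160


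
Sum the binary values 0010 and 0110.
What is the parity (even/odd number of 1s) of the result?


0010 = 2
0110 = 6
Sum = 8 = 1000
1s count = 1

odd parity (1 ones in 1000)


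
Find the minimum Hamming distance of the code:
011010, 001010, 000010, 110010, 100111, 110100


Comparing all pairs, minimum distance: 1
Can detect 0 errors, correct 0 errors

1


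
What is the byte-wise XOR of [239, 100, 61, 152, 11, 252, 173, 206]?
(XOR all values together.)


XOR chain: 239 ^ 100 ^ 61 ^ 152 ^ 11 ^ 252 ^ 173 ^ 206 = 186

186


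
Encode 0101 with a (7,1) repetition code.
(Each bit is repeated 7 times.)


Each bit -> 7 copies

0000000111111100000001111111


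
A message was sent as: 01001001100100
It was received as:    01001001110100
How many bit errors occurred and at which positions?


XOR: 00000000010000

1 error(s) at position(s): 9


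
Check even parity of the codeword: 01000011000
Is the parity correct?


Number of 1s: 3

No, parity error (3 ones)


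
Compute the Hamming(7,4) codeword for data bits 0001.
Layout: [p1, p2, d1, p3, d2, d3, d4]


Parity bits: p1=1, p2=1, p3=1

1101001


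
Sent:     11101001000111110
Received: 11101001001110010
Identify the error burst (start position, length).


XOR: 00000000001001100

Burst at position 10, length 5


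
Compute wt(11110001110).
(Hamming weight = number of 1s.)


Counting 1s in 11110001110

7


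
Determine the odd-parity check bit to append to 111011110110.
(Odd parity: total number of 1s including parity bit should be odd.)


Number of 1s in data: 9
Parity bit: 0

0


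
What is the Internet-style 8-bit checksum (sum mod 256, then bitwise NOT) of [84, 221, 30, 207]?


Sum = 542 mod 256 = 30
Complement = 225

225


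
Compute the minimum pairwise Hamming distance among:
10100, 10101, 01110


Comparing all pairs, minimum distance: 1
Can detect 0 errors, correct 0 errors

1


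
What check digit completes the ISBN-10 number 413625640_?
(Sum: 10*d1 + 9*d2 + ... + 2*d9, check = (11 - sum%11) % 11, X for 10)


Weighted sum: 188
188 mod 11 = 1

Check digit: X


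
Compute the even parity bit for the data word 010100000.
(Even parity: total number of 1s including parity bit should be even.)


Number of 1s in data: 2
Parity bit: 0

0


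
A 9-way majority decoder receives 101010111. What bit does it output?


Ones: 6 out of 9
Threshold: 5

1 (6/9 voted 1)


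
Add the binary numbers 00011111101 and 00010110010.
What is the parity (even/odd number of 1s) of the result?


00011111101 = 253
00010110010 = 178
Sum = 431 = 110101111
1s count = 7

odd parity (7 ones in 110101111)


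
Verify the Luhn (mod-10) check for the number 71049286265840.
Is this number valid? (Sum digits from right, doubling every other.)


Luhn sum = 61
61 mod 10 = 1

Invalid (Luhn sum mod 10 = 1)


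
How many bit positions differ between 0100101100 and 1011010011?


XOR: 1111111111
Count of 1s: 10

10


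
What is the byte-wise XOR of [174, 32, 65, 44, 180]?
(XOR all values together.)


XOR chain: 174 ^ 32 ^ 65 ^ 44 ^ 180 = 87

87


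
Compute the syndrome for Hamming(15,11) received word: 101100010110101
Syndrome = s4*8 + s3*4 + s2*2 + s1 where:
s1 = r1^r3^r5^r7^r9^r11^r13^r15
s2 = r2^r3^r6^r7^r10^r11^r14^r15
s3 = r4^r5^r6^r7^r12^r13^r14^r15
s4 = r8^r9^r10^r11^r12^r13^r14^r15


s1=1, s2=0, s3=1, s4=1

Syndrome = 13 (error at position 13)


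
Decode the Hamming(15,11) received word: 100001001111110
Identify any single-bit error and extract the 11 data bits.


Syndrome = 0: no error detected

Data: 00101111110 (no errors)


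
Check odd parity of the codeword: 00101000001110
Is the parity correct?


Number of 1s: 5

Yes, parity is correct (5 ones)


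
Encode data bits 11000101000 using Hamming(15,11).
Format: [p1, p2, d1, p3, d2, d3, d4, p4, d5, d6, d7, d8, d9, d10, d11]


Parity bits: p1=0, p2=0, p3=0, p4=0

001010000101000


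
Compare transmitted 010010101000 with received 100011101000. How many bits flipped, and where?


XOR: 110001000000

3 error(s) at position(s): 0, 1, 5


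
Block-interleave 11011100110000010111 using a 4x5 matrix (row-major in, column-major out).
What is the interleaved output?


Matrix:
  11011
  10011
  00000
  10111
Read columns: 11011000000111011101

11011000000111011101


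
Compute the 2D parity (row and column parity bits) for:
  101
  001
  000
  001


Row parities: 0101
Column parities: 101

Row P: 0101, Col P: 101, Corner: 0


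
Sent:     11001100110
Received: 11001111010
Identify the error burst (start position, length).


XOR: 00000011100

Burst at position 6, length 3


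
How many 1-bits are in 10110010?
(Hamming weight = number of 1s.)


Counting 1s in 10110010

4


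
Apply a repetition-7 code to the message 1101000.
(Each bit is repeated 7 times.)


Each bit -> 7 copies

1111111111111100000001111111000000000000000000000


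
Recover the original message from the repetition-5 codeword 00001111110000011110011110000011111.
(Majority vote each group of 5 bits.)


Groups: 00001, 11111, 00000, 11110, 01111, 00000, 11111
Majority votes: 0101101

0101101


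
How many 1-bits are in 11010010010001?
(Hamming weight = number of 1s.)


Counting 1s in 11010010010001

6


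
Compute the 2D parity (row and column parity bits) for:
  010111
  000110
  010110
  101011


Row parities: 0010
Column parities: 101100

Row P: 0010, Col P: 101100, Corner: 1


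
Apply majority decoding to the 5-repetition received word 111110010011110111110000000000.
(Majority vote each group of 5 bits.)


Groups: 11111, 00100, 11110, 11111, 00000, 00000
Majority votes: 101100

101100


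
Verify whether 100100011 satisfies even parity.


Number of 1s: 4

Yes, parity is correct (4 ones)


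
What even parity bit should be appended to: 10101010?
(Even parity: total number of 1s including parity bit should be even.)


Number of 1s in data: 4
Parity bit: 0

0


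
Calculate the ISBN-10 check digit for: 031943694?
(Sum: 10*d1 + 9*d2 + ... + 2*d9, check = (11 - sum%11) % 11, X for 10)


Weighted sum: 196
196 mod 11 = 9

Check digit: 2


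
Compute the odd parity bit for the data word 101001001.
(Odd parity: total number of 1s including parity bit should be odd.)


Number of 1s in data: 4
Parity bit: 1

1


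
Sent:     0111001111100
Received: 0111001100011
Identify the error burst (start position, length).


XOR: 0000000011111

Burst at position 8, length 5


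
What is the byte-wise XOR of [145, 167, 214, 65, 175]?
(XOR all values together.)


XOR chain: 145 ^ 167 ^ 214 ^ 65 ^ 175 = 14

14


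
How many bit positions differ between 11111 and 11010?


XOR: 00101
Count of 1s: 2

2


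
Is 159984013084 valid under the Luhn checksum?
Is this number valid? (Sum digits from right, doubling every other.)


Luhn sum = 54
54 mod 10 = 4

Invalid (Luhn sum mod 10 = 4)


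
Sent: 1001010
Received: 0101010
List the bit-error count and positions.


XOR: 1100000

2 error(s) at position(s): 0, 1


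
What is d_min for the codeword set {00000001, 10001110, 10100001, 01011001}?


Comparing all pairs, minimum distance: 2
Can detect 1 errors, correct 0 errors

2


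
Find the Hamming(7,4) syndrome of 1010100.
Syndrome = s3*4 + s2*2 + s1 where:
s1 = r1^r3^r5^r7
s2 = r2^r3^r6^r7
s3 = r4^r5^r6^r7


s1=1, s2=1, s3=1

Syndrome = 7 (error at position 7)


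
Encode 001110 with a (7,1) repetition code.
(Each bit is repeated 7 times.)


Each bit -> 7 copies

000000000000001111111111111111111110000000


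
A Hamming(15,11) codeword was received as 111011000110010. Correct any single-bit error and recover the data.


Syndrome = 12: error at position 12

Data: 11100111010 (corrected bit 12)


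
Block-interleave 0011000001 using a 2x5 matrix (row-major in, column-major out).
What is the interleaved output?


Matrix:
  00110
  00001
Read columns: 0000101001

0000101001


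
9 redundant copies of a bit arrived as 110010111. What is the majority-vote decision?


Ones: 6 out of 9
Threshold: 5

1 (6/9 voted 1)


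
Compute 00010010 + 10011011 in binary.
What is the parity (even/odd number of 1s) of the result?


00010010 = 18
10011011 = 155
Sum = 173 = 10101101
1s count = 5

odd parity (5 ones in 10101101)


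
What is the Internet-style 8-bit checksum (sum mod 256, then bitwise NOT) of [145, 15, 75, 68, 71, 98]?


Sum = 472 mod 256 = 216
Complement = 39

39


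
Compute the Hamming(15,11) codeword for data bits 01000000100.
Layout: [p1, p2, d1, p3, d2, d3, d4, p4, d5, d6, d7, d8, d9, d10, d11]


Parity bits: p1=0, p2=0, p3=0, p4=1

000010010000100


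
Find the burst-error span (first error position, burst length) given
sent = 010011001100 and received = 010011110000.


XOR: 000000111100

Burst at position 6, length 4


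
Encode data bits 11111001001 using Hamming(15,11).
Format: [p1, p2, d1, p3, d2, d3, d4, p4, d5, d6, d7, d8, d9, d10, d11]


Parity bits: p1=1, p2=0, p3=1, p4=1

101111111001001


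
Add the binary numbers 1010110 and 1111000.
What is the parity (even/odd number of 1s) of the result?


1010110 = 86
1111000 = 120
Sum = 206 = 11001110
1s count = 5

odd parity (5 ones in 11001110)


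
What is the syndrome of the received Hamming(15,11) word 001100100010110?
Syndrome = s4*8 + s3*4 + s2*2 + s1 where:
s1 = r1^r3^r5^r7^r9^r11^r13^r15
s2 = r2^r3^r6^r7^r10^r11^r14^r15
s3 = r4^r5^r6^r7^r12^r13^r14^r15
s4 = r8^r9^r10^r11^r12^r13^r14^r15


s1=0, s2=0, s3=0, s4=1

Syndrome = 8 (error at position 8)


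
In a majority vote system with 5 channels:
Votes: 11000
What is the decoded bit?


Ones: 2 out of 5
Threshold: 3

0 (2/5 voted 1)


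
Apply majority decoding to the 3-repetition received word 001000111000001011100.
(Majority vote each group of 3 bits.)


Groups: 001, 000, 111, 000, 001, 011, 100
Majority votes: 0010010

0010010


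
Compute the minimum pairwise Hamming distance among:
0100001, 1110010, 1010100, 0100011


Comparing all pairs, minimum distance: 1
Can detect 0 errors, correct 0 errors

1


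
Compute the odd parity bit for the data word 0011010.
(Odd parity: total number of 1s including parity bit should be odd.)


Number of 1s in data: 3
Parity bit: 0

0


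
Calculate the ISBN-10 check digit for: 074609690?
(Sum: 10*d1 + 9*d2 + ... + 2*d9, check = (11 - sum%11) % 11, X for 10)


Weighted sum: 233
233 mod 11 = 2

Check digit: 9


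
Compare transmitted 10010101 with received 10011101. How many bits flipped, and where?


XOR: 00001000

1 error(s) at position(s): 4


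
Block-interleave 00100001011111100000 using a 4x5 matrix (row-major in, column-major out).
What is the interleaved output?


Matrix:
  00100
  00101
  11111
  00000
Read columns: 00100010111000100110

00100010111000100110


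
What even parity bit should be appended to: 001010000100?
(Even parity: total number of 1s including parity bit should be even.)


Number of 1s in data: 3
Parity bit: 1

1


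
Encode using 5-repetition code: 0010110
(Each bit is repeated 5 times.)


Each bit -> 5 copies

00000000001111100000111111111100000


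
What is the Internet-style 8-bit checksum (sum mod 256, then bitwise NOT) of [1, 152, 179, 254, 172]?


Sum = 758 mod 256 = 246
Complement = 9

9


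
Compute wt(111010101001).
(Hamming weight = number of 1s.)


Counting 1s in 111010101001

7


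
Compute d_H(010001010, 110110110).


XOR: 100111100
Count of 1s: 5

5


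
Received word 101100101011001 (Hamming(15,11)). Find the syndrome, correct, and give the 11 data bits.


Syndrome = 0: no error detected

Data: 10011011001 (no errors)


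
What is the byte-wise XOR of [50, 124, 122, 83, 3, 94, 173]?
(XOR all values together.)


XOR chain: 50 ^ 124 ^ 122 ^ 83 ^ 3 ^ 94 ^ 173 = 151

151


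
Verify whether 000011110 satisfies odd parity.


Number of 1s: 4

No, parity error (4 ones)


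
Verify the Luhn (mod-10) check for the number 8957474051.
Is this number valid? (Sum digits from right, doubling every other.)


Luhn sum = 49
49 mod 10 = 9

Invalid (Luhn sum mod 10 = 9)


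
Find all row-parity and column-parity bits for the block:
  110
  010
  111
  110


Row parities: 0110
Column parities: 101

Row P: 0110, Col P: 101, Corner: 0


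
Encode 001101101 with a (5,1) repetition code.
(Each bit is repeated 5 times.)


Each bit -> 5 copies

000000000011111111110000011111111110000011111


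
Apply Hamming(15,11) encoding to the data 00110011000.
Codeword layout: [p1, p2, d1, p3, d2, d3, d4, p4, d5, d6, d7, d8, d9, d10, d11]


Parity bits: p1=0, p2=1, p3=1, p4=0

010101100011000


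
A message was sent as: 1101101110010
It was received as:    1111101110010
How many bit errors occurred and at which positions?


XOR: 0010000000000

1 error(s) at position(s): 2


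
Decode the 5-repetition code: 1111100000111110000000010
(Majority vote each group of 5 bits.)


Groups: 11111, 00000, 11111, 00000, 00010
Majority votes: 10100

10100


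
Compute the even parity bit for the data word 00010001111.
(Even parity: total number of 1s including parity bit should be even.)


Number of 1s in data: 5
Parity bit: 1

1


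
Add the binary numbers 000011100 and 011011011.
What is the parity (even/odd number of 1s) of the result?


000011100 = 28
011011011 = 219
Sum = 247 = 11110111
1s count = 7

odd parity (7 ones in 11110111)


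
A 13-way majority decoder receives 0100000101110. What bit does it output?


Ones: 5 out of 13
Threshold: 7

0 (5/13 voted 1)


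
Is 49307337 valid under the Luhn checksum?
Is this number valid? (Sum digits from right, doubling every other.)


Luhn sum = 44
44 mod 10 = 4

Invalid (Luhn sum mod 10 = 4)


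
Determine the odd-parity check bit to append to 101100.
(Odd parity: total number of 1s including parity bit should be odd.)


Number of 1s in data: 3
Parity bit: 0

0


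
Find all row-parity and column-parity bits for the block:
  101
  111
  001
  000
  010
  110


Row parities: 011010
Column parities: 111

Row P: 011010, Col P: 111, Corner: 1


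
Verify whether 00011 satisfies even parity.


Number of 1s: 2

Yes, parity is correct (2 ones)


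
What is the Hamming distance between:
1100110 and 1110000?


XOR: 0010110
Count of 1s: 3

3


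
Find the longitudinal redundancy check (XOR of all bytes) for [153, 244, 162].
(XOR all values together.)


XOR chain: 153 ^ 244 ^ 162 = 207

207


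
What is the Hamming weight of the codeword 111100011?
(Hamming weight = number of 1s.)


Counting 1s in 111100011

6


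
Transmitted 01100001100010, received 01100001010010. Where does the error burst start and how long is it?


XOR: 00000000110000

Burst at position 8, length 2


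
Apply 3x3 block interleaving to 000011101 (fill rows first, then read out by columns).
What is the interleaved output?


Matrix:
  000
  011
  101
Read columns: 001010011

001010011


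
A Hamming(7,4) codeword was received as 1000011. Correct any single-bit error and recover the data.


Syndrome = 0: no error detected

Data: 0011 (no errors)


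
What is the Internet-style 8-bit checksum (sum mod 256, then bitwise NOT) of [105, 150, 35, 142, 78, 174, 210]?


Sum = 894 mod 256 = 126
Complement = 129

129


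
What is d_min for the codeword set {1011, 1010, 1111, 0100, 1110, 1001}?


Comparing all pairs, minimum distance: 1
Can detect 0 errors, correct 0 errors

1


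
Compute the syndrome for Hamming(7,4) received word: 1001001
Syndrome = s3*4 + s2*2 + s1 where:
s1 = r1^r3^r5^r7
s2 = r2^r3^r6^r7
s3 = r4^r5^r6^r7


s1=0, s2=1, s3=0

Syndrome = 2 (error at position 2)


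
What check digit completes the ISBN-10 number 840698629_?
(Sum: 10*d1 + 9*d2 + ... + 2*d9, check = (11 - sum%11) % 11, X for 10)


Weighted sum: 300
300 mod 11 = 3

Check digit: 8


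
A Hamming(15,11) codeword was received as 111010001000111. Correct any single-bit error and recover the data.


Syndrome = 0: no error detected

Data: 11001000111 (no errors)


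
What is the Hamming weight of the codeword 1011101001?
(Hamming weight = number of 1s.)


Counting 1s in 1011101001

6


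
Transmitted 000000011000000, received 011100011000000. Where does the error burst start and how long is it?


XOR: 011100000000000

Burst at position 1, length 3


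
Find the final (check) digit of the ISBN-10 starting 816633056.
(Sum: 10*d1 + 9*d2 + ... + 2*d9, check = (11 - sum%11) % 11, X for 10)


Weighted sum: 239
239 mod 11 = 8

Check digit: 3


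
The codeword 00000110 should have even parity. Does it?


Number of 1s: 2

Yes, parity is correct (2 ones)


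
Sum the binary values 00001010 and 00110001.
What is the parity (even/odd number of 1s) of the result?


00001010 = 10
00110001 = 49
Sum = 59 = 111011
1s count = 5

odd parity (5 ones in 111011)


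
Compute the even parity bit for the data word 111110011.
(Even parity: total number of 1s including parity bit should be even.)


Number of 1s in data: 7
Parity bit: 1

1


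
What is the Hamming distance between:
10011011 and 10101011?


XOR: 00110000
Count of 1s: 2

2


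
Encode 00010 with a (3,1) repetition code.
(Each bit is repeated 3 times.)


Each bit -> 3 copies

000000000111000


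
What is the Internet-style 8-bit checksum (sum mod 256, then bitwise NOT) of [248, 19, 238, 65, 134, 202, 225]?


Sum = 1131 mod 256 = 107
Complement = 148

148


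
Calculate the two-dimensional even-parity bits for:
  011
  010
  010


Row parities: 011
Column parities: 011

Row P: 011, Col P: 011, Corner: 0


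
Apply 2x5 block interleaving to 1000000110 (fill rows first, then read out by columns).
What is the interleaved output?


Matrix:
  10000
  00110
Read columns: 1000010100

1000010100


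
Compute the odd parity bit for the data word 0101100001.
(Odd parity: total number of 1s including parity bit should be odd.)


Number of 1s in data: 4
Parity bit: 1

1


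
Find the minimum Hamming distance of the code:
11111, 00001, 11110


Comparing all pairs, minimum distance: 1
Can detect 0 errors, correct 0 errors

1


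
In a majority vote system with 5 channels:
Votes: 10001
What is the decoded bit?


Ones: 2 out of 5
Threshold: 3

0 (2/5 voted 1)


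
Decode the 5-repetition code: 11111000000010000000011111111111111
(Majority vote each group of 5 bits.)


Groups: 11111, 00000, 00100, 00000, 01111, 11111, 11111
Majority votes: 1000111

1000111


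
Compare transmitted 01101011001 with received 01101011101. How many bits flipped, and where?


XOR: 00000000100

1 error(s) at position(s): 8


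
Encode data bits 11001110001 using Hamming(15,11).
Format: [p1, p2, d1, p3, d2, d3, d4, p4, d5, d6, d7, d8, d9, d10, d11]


Parity bits: p1=1, p2=0, p3=0, p4=0

101010001110001


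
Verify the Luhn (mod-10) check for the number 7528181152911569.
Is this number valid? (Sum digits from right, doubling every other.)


Luhn sum = 67
67 mod 10 = 7

Invalid (Luhn sum mod 10 = 7)


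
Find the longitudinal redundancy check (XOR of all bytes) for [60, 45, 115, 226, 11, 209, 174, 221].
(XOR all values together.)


XOR chain: 60 ^ 45 ^ 115 ^ 226 ^ 11 ^ 209 ^ 174 ^ 221 = 41

41


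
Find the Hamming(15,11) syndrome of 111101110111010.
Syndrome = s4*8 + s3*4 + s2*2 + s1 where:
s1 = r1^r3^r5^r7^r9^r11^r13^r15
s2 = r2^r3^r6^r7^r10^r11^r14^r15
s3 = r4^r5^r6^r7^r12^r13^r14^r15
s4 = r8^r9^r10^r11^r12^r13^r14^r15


s1=0, s2=1, s3=1, s4=1

Syndrome = 14 (error at position 14)


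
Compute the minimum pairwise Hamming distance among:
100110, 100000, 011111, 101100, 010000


Comparing all pairs, minimum distance: 2
Can detect 1 errors, correct 0 errors

2
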